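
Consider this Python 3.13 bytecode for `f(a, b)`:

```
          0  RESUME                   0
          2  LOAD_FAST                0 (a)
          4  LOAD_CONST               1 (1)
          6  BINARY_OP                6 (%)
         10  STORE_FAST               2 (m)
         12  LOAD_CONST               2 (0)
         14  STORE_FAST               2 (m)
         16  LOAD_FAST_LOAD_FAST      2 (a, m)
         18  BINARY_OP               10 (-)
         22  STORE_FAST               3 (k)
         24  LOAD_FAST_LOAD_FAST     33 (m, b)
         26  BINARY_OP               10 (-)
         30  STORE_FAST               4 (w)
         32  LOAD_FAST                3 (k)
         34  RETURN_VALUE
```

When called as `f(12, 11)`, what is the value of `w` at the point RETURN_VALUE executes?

LOAD_FAST a → push 12. Stack: [12]
LOAD_CONST → push 1. Stack: [12, 1]
BINARY_OP % → 12 % 1 = 0. Stack: [0]
STORE_FAST m → m=0. Stack: []
LOAD_CONST → push 0. Stack: [0]
STORE_FAST m → m=0. Stack: []
LOAD_FAST_LOAD_FAST a,m → push 12,0. Stack: [12, 0]
BINARY_OP - → 12 - 0 = 12. Stack: [12]
STORE_FAST k → k=12. Stack: []
LOAD_FAST_LOAD_FAST m,b → push 0,11. Stack: [0, 11]
BINARY_OP - → 0 - 11 = -11. Stack: [-11]
STORE_FAST w → w=-11. Stack: []
LOAD_FAST k → push 12. Stack: [12]
RETURN_VALUE → return 12.

-11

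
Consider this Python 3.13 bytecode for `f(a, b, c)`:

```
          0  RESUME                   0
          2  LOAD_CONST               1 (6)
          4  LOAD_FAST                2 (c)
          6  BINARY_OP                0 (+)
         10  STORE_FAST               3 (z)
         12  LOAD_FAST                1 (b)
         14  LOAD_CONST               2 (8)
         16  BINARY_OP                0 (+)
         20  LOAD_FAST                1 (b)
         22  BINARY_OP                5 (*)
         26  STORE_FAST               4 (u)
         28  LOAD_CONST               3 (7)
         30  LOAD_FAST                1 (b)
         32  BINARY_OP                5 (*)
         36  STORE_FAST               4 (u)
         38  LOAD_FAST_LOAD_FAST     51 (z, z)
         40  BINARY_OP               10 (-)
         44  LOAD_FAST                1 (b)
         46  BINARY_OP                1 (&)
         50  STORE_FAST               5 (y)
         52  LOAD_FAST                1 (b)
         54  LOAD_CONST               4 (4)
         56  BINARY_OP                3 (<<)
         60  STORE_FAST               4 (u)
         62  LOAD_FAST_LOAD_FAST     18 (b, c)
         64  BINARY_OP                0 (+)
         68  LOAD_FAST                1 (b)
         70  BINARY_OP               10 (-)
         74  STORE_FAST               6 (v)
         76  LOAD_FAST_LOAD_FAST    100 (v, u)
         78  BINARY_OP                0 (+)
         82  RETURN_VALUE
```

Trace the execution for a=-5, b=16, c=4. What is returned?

260

LOAD_CONST → push 6. Stack: [6]
LOAD_FAST c → push 4. Stack: [6, 4]
BINARY_OP + → 6 + 4 = 10. Stack: [10]
STORE_FAST z → z=10. Stack: []
LOAD_FAST b → push 16. Stack: [16]
LOAD_CONST → push 8. Stack: [16, 8]
BINARY_OP + → 16 + 8 = 24. Stack: [24]
LOAD_FAST b → push 16. Stack: [24, 16]
BINARY_OP * → 24 * 16 = 384. Stack: [384]
STORE_FAST u → u=384. Stack: []
LOAD_CONST → push 7. Stack: [7]
LOAD_FAST b → push 16. Stack: [7, 16]
BINARY_OP * → 7 * 16 = 112. Stack: [112]
STORE_FAST u → u=112. Stack: []
LOAD_FAST_LOAD_FAST z,z → push 10,10. Stack: [10, 10]
BINARY_OP - → 10 - 10 = 0. Stack: [0]
LOAD_FAST b → push 16. Stack: [0, 16]
BINARY_OP & → 0 & 16 = 0. Stack: [0]
STORE_FAST y → y=0. Stack: []
LOAD_FAST b → push 16. Stack: [16]
LOAD_CONST → push 4. Stack: [16, 4]
BINARY_OP << → 16 << 4 = 256. Stack: [256]
STORE_FAST u → u=256. Stack: []
LOAD_FAST_LOAD_FAST b,c → push 16,4. Stack: [16, 4]
BINARY_OP + → 16 + 4 = 20. Stack: [20]
LOAD_FAST b → push 16. Stack: [20, 16]
BINARY_OP - → 20 - 16 = 4. Stack: [4]
STORE_FAST v → v=4. Stack: []
LOAD_FAST_LOAD_FAST v,u → push 4,256. Stack: [4, 256]
BINARY_OP + → 4 + 256 = 260. Stack: [260]
RETURN_VALUE → return 260.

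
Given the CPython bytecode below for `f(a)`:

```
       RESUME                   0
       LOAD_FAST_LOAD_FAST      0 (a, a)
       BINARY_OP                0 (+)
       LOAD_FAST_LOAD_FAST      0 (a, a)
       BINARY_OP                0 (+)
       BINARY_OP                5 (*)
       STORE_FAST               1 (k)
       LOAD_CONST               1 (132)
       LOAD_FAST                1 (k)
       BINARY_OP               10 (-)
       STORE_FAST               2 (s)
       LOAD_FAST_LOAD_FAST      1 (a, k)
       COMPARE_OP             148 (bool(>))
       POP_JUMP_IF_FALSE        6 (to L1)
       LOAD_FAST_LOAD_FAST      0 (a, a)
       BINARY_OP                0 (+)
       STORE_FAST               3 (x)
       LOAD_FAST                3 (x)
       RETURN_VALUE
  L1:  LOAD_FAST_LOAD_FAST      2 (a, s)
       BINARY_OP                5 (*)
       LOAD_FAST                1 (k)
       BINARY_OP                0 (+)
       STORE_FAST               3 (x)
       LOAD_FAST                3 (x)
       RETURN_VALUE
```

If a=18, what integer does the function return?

LOAD_FAST_LOAD_FAST a,a → push 18,18. Stack: [18, 18]
BINARY_OP + → 18 + 18 = 36. Stack: [36]
LOAD_FAST_LOAD_FAST a,a → push 18,18. Stack: [36, 18, 18]
BINARY_OP + → 18 + 18 = 36. Stack: [36, 36]
BINARY_OP * → 36 * 36 = 1296. Stack: [1296]
STORE_FAST k → k=1296. Stack: []
LOAD_CONST → push 132. Stack: [132]
LOAD_FAST k → push 1296. Stack: [132, 1296]
BINARY_OP - → 132 - 1296 = -1164. Stack: [-1164]
STORE_FAST s → s=-1164. Stack: []
LOAD_FAST_LOAD_FAST a,k → push 18,1296. Stack: [18, 1296]
COMPARE_OP bool(>) → 18 vs 1296 = False. Stack: [False]
POP_JUMP_IF_FALSE → pop False; jump. Stack: []
LOAD_FAST_LOAD_FAST a,s → push 18,-1164. Stack: [18, -1164]
BINARY_OP * → 18 * -1164 = -20952. Stack: [-20952]
LOAD_FAST k → push 1296. Stack: [-20952, 1296]
BINARY_OP + → -20952 + 1296 = -19656. Stack: [-19656]
STORE_FAST x → x=-19656. Stack: []
LOAD_FAST x → push -19656. Stack: [-19656]
RETURN_VALUE → return -19656.

-19656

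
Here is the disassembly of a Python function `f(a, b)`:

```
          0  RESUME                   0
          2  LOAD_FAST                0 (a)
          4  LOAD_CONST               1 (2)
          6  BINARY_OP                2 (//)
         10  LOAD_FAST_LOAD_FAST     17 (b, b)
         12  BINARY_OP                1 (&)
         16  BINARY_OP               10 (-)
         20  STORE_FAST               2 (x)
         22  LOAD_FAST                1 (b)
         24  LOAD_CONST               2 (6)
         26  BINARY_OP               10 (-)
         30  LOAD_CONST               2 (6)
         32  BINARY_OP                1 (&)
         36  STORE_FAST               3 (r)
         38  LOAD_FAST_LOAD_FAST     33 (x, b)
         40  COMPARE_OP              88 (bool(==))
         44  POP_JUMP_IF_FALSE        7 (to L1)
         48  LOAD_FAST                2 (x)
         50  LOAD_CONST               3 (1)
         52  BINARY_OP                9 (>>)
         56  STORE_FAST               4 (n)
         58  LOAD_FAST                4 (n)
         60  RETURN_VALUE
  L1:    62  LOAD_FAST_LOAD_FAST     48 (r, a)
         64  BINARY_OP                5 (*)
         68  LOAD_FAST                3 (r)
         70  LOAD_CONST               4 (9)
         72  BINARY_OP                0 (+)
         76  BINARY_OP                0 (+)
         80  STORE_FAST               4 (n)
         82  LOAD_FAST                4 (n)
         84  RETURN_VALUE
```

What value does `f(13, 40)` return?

LOAD_FAST a → push 13. Stack: [13]
LOAD_CONST → push 2. Stack: [13, 2]
BINARY_OP // → 13 // 2 = 6. Stack: [6]
LOAD_FAST_LOAD_FAST b,b → push 40,40. Stack: [6, 40, 40]
BINARY_OP & → 40 & 40 = 40. Stack: [6, 40]
BINARY_OP - → 6 - 40 = -34. Stack: [-34]
STORE_FAST x → x=-34. Stack: []
LOAD_FAST b → push 40. Stack: [40]
LOAD_CONST → push 6. Stack: [40, 6]
BINARY_OP - → 40 - 6 = 34. Stack: [34]
LOAD_CONST → push 6. Stack: [34, 6]
BINARY_OP & → 34 & 6 = 2. Stack: [2]
STORE_FAST r → r=2. Stack: []
LOAD_FAST_LOAD_FAST x,b → push -34,40. Stack: [-34, 40]
COMPARE_OP bool(==) → -34 vs 40 = False. Stack: [False]
POP_JUMP_IF_FALSE → pop False; jump. Stack: []
LOAD_FAST_LOAD_FAST r,a → push 2,13. Stack: [2, 13]
BINARY_OP * → 2 * 13 = 26. Stack: [26]
LOAD_FAST r → push 2. Stack: [26, 2]
LOAD_CONST → push 9. Stack: [26, 2, 9]
BINARY_OP + → 2 + 9 = 11. Stack: [26, 11]
BINARY_OP + → 26 + 11 = 37. Stack: [37]
STORE_FAST n → n=37. Stack: []
LOAD_FAST n → push 37. Stack: [37]
RETURN_VALUE → return 37.

37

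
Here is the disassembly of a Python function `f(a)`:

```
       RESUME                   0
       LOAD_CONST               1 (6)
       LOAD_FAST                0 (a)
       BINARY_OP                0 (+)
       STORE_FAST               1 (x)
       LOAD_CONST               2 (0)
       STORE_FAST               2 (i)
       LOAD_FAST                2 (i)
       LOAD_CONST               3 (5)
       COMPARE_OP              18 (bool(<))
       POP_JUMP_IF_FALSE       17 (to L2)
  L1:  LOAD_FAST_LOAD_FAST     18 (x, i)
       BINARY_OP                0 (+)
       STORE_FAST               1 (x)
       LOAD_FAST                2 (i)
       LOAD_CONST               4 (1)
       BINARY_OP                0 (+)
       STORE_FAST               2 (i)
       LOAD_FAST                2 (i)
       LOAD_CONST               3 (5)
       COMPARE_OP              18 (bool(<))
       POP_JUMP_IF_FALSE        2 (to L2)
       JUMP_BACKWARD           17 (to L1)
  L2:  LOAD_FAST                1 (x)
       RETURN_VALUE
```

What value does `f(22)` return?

38

LOAD_CONST → push 6
LOAD_FAST a → push 22
BINARY_OP + → 6 + 22 = 28
STORE_FAST x → x=28
LOAD_CONST → push 0
STORE_FAST i → i=0
LOAD_FAST i → push 0
LOAD_CONST → push 5
COMPARE_OP bool(<) → 0 vs 5 = True
POP_JUMP_IF_FALSE → pop True; no jump
LOAD_FAST_LOAD_FAST x,i → push 28,0
BINARY_OP + → 28 + 0 = 28
STORE_FAST x → x=28
LOAD_FAST i → push 0
LOAD_CONST → push 1
BINARY_OP + → 0 + 1 = 1
STORE_FAST i → i=1
LOAD_FAST i → push 1
LOAD_CONST → push 5
COMPARE_OP bool(<) → 1 vs 5 = True
POP_JUMP_IF_FALSE → pop True; no jump
LOAD_FAST_LOAD_FAST x,i → push 28,1
BINARY_OP + → 28 + 1 = 29
STORE_FAST x → x=29
LOAD_FAST i → push 1
LOAD_CONST → push 1
BINARY_OP + → 1 + 1 = 2
STORE_FAST i → i=2
LOAD_FAST i → push 2
LOAD_CONST → push 5
COMPARE_OP bool(<) → 2 vs 5 = True
POP_JUMP_IF_FALSE → pop True; no jump
LOAD_FAST_LOAD_FAST x,i → push 29,2
BINARY_OP + → 29 + 2 = 31
STORE_FAST x → x=31
LOAD_FAST i → push 2
LOAD_CONST → push 1
BINARY_OP + → 2 + 1 = 3
STORE_FAST i → i=3
LOAD_FAST i → push 3
LOAD_CONST → push 5
COMPARE_OP bool(<) → 3 vs 5 = True
POP_JUMP_IF_FALSE → pop True; no jump
LOAD_FAST_LOAD_FAST x,i → push 31,3
BINARY_OP + → 31 + 3 = 34
STORE_FAST x → x=34
LOAD_FAST i → push 3
LOAD_CONST → push 1
BINARY_OP + → 3 + 1 = 4
STORE_FAST i → i=4
LOAD_FAST i → push 4
LOAD_CONST → push 5
COMPARE_OP bool(<) → 4 vs 5 = True
POP_JUMP_IF_FALSE → pop True; no jump
LOAD_FAST_LOAD_FAST x,i → push 34,4
BINARY_OP + → 34 + 4 = 38
STORE_FAST x → x=38
LOAD_FAST i → push 4
LOAD_CONST → push 1
BINARY_OP + → 4 + 1 = 5
STORE_FAST i → i=5
LOAD_FAST i → push 5
LOAD_CONST → push 5
COMPARE_OP bool(<) → 5 vs 5 = False
POP_JUMP_IF_FALSE → pop False; jump
LOAD_FAST x → push 38
RETURN_VALUE → return 38.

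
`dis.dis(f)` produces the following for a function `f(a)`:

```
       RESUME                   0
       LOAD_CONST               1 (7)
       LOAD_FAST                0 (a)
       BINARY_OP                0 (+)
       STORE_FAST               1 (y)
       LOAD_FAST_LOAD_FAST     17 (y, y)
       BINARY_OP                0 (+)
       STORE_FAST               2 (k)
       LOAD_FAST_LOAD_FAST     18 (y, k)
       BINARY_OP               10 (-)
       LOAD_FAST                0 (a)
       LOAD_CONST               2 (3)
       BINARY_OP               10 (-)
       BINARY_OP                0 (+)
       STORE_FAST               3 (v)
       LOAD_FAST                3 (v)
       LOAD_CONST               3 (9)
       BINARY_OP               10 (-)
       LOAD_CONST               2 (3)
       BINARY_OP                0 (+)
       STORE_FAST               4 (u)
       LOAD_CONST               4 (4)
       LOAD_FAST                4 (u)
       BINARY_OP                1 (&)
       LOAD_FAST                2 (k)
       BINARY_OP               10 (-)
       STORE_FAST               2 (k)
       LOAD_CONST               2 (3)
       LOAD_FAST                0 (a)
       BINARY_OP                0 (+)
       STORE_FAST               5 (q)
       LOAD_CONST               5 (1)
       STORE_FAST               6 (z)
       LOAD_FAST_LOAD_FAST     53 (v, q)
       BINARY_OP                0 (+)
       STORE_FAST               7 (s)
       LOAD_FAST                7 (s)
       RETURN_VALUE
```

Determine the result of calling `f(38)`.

31

LOAD_CONST → push 7. Stack: [7]
LOAD_FAST a → push 38. Stack: [7, 38]
BINARY_OP + → 7 + 38 = 45. Stack: [45]
STORE_FAST y → y=45. Stack: []
LOAD_FAST_LOAD_FAST y,y → push 45,45. Stack: [45, 45]
BINARY_OP + → 45 + 45 = 90. Stack: [90]
STORE_FAST k → k=90. Stack: []
LOAD_FAST_LOAD_FAST y,k → push 45,90. Stack: [45, 90]
BINARY_OP - → 45 - 90 = -45. Stack: [-45]
LOAD_FAST a → push 38. Stack: [-45, 38]
LOAD_CONST → push 3. Stack: [-45, 38, 3]
BINARY_OP - → 38 - 3 = 35. Stack: [-45, 35]
BINARY_OP + → -45 + 35 = -10. Stack: [-10]
STORE_FAST v → v=-10. Stack: []
LOAD_FAST v → push -10. Stack: [-10]
LOAD_CONST → push 9. Stack: [-10, 9]
BINARY_OP - → -10 - 9 = -19. Stack: [-19]
LOAD_CONST → push 3. Stack: [-19, 3]
BINARY_OP + → -19 + 3 = -16. Stack: [-16]
STORE_FAST u → u=-16. Stack: []
LOAD_CONST → push 4. Stack: [4]
LOAD_FAST u → push -16. Stack: [4, -16]
BINARY_OP & → 4 & -16 = 0. Stack: [0]
LOAD_FAST k → push 90. Stack: [0, 90]
BINARY_OP - → 0 - 90 = -90. Stack: [-90]
STORE_FAST k → k=-90. Stack: []
LOAD_CONST → push 3. Stack: [3]
LOAD_FAST a → push 38. Stack: [3, 38]
BINARY_OP + → 3 + 38 = 41. Stack: [41]
STORE_FAST q → q=41. Stack: []
LOAD_CONST → push 1. Stack: [1]
STORE_FAST z → z=1. Stack: []
LOAD_FAST_LOAD_FAST v,q → push -10,41. Stack: [-10, 41]
BINARY_OP + → -10 + 41 = 31. Stack: [31]
STORE_FAST s → s=31. Stack: []
LOAD_FAST s → push 31. Stack: [31]
RETURN_VALUE → return 31.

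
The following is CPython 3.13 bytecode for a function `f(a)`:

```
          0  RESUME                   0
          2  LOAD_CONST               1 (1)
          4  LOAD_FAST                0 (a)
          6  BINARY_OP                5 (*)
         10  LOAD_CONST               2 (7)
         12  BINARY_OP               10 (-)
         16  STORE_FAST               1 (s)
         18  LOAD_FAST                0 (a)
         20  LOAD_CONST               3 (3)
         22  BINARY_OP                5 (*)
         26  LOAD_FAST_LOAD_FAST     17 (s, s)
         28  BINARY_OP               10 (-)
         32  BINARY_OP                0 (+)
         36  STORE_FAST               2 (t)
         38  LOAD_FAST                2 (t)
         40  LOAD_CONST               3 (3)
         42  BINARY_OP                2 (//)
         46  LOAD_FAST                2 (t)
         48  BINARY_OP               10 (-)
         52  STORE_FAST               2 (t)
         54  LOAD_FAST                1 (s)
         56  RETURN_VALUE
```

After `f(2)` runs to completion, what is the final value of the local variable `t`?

-4

LOAD_CONST → push 1. Stack: [1]
LOAD_FAST a → push 2. Stack: [1, 2]
BINARY_OP * → 1 * 2 = 2. Stack: [2]
LOAD_CONST → push 7. Stack: [2, 7]
BINARY_OP - → 2 - 7 = -5. Stack: [-5]
STORE_FAST s → s=-5. Stack: []
LOAD_FAST a → push 2. Stack: [2]
LOAD_CONST → push 3. Stack: [2, 3]
BINARY_OP * → 2 * 3 = 6. Stack: [6]
LOAD_FAST_LOAD_FAST s,s → push -5,-5. Stack: [6, -5, -5]
BINARY_OP - → -5 - -5 = 0. Stack: [6, 0]
BINARY_OP + → 6 + 0 = 6. Stack: [6]
STORE_FAST t → t=6. Stack: []
LOAD_FAST t → push 6. Stack: [6]
LOAD_CONST → push 3. Stack: [6, 3]
BINARY_OP // → 6 // 3 = 2. Stack: [2]
LOAD_FAST t → push 6. Stack: [2, 6]
BINARY_OP - → 2 - 6 = -4. Stack: [-4]
STORE_FAST t → t=-4. Stack: []
LOAD_FAST s → push -5. Stack: [-5]
RETURN_VALUE → return -5.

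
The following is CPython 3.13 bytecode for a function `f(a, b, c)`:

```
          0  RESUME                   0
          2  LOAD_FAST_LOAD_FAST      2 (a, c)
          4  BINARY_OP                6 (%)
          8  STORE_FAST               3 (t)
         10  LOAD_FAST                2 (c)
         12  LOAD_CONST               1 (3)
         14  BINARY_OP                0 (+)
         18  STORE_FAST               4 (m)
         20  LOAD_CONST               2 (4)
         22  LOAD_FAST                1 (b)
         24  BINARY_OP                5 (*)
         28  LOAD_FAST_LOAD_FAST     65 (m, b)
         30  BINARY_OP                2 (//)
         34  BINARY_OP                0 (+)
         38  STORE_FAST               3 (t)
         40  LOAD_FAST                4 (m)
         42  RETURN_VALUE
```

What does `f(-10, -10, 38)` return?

LOAD_FAST_LOAD_FAST a,c → push -10,38. Stack: [-10, 38]
BINARY_OP % → -10 % 38 = 28. Stack: [28]
STORE_FAST t → t=28. Stack: []
LOAD_FAST c → push 38. Stack: [38]
LOAD_CONST → push 3. Stack: [38, 3]
BINARY_OP + → 38 + 3 = 41. Stack: [41]
STORE_FAST m → m=41. Stack: []
LOAD_CONST → push 4. Stack: [4]
LOAD_FAST b → push -10. Stack: [4, -10]
BINARY_OP * → 4 * -10 = -40. Stack: [-40]
LOAD_FAST_LOAD_FAST m,b → push 41,-10. Stack: [-40, 41, -10]
BINARY_OP // → 41 // -10 = -5. Stack: [-40, -5]
BINARY_OP + → -40 + -5 = -45. Stack: [-45]
STORE_FAST t → t=-45. Stack: []
LOAD_FAST m → push 41. Stack: [41]
RETURN_VALUE → return 41.

41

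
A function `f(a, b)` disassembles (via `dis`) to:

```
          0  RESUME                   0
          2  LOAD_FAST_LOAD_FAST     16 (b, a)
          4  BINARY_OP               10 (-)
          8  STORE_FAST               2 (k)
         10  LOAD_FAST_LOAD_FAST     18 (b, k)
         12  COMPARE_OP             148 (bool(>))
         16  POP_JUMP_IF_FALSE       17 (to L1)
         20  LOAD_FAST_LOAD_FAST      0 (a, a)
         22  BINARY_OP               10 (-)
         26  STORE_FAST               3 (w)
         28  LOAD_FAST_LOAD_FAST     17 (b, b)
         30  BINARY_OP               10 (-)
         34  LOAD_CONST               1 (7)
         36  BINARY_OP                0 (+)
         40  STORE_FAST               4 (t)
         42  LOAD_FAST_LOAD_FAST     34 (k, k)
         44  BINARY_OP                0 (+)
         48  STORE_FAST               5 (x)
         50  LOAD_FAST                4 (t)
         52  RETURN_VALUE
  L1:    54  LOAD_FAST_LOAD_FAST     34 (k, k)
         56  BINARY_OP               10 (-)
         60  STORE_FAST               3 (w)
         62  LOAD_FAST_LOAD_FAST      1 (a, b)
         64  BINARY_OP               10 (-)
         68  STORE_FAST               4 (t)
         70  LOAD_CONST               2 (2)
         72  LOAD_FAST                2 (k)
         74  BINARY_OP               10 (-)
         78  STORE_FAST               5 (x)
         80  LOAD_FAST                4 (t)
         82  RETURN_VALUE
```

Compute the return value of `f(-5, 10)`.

-15

LOAD_FAST_LOAD_FAST b,a → push 10,-5. Stack: [10, -5]
BINARY_OP - → 10 - -5 = 15. Stack: [15]
STORE_FAST k → k=15. Stack: []
LOAD_FAST_LOAD_FAST b,k → push 10,15. Stack: [10, 15]
COMPARE_OP bool(>) → 10 vs 15 = False. Stack: [False]
POP_JUMP_IF_FALSE → pop False; jump. Stack: []
LOAD_FAST_LOAD_FAST k,k → push 15,15. Stack: [15, 15]
BINARY_OP - → 15 - 15 = 0. Stack: [0]
STORE_FAST w → w=0. Stack: []
LOAD_FAST_LOAD_FAST a,b → push -5,10. Stack: [-5, 10]
BINARY_OP - → -5 - 10 = -15. Stack: [-15]
STORE_FAST t → t=-15. Stack: []
LOAD_CONST → push 2. Stack: [2]
LOAD_FAST k → push 15. Stack: [2, 15]
BINARY_OP - → 2 - 15 = -13. Stack: [-13]
STORE_FAST x → x=-13. Stack: []
LOAD_FAST t → push -15. Stack: [-15]
RETURN_VALUE → return -15.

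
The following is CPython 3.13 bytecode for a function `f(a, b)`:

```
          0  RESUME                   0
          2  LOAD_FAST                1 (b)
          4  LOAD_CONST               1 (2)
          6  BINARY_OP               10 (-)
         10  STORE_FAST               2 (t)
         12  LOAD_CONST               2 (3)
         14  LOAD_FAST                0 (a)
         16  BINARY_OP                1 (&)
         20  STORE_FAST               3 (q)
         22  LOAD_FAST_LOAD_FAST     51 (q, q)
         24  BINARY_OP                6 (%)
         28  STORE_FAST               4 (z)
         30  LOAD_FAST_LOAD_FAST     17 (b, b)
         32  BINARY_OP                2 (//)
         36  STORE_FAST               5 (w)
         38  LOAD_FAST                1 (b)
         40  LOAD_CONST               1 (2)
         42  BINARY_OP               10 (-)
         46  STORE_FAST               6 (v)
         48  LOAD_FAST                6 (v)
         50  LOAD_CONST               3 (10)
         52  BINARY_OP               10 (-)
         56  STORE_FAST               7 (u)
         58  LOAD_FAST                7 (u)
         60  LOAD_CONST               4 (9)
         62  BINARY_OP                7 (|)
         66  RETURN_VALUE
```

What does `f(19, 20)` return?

9

LOAD_FAST b → push 20. Stack: [20]
LOAD_CONST → push 2. Stack: [20, 2]
BINARY_OP - → 20 - 2 = 18. Stack: [18]
STORE_FAST t → t=18. Stack: []
LOAD_CONST → push 3. Stack: [3]
LOAD_FAST a → push 19. Stack: [3, 19]
BINARY_OP & → 3 & 19 = 3. Stack: [3]
STORE_FAST q → q=3. Stack: []
LOAD_FAST_LOAD_FAST q,q → push 3,3. Stack: [3, 3]
BINARY_OP % → 3 % 3 = 0. Stack: [0]
STORE_FAST z → z=0. Stack: []
LOAD_FAST_LOAD_FAST b,b → push 20,20. Stack: [20, 20]
BINARY_OP // → 20 // 20 = 1. Stack: [1]
STORE_FAST w → w=1. Stack: []
LOAD_FAST b → push 20. Stack: [20]
LOAD_CONST → push 2. Stack: [20, 2]
BINARY_OP - → 20 - 2 = 18. Stack: [18]
STORE_FAST v → v=18. Stack: []
LOAD_FAST v → push 18. Stack: [18]
LOAD_CONST → push 10. Stack: [18, 10]
BINARY_OP - → 18 - 10 = 8. Stack: [8]
STORE_FAST u → u=8. Stack: []
LOAD_FAST u → push 8. Stack: [8]
LOAD_CONST → push 9. Stack: [8, 9]
BINARY_OP | → 8 | 9 = 9. Stack: [9]
RETURN_VALUE → return 9.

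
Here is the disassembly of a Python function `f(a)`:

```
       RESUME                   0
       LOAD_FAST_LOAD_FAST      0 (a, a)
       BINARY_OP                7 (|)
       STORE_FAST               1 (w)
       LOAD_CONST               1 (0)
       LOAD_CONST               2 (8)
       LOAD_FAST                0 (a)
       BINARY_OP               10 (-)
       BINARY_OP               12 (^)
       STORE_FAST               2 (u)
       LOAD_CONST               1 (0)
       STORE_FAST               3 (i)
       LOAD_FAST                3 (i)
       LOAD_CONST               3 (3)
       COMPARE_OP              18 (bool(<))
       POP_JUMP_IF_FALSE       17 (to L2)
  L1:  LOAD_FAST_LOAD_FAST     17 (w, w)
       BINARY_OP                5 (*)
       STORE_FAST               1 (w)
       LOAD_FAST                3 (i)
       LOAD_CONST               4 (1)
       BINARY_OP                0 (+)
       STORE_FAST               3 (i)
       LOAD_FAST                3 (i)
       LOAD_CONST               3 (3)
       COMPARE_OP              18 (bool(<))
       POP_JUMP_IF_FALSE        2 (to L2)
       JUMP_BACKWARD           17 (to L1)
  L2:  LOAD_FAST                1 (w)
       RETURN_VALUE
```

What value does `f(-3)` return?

6561

LOAD_FAST_LOAD_FAST a,a → push -3,-3. Stack: [-3, -3]
BINARY_OP | → -3 | -3 = -3. Stack: [-3]
STORE_FAST w → w=-3. Stack: []
LOAD_CONST → push 0. Stack: [0]
LOAD_CONST → push 8. Stack: [0, 8]
LOAD_FAST a → push -3. Stack: [0, 8, -3]
BINARY_OP - → 8 - -3 = 11. Stack: [0, 11]
BINARY_OP ^ → 0 ^ 11 = 11. Stack: [11]
STORE_FAST u → u=11. Stack: []
LOAD_CONST → push 0. Stack: [0]
STORE_FAST i → i=0. Stack: []
LOAD_FAST i → push 0. Stack: [0]
LOAD_CONST → push 3. Stack: [0, 3]
COMPARE_OP bool(<) → 0 vs 3 = True. Stack: [True]
POP_JUMP_IF_FALSE → pop True; no jump. Stack: []
LOAD_FAST_LOAD_FAST w,w → push -3,-3. Stack: [-3, -3]
BINARY_OP * → -3 * -3 = 9. Stack: [9]
STORE_FAST w → w=9. Stack: []
LOAD_FAST i → push 0. Stack: [0]
LOAD_CONST → push 1. Stack: [0, 1]
BINARY_OP + → 0 + 1 = 1. Stack: [1]
STORE_FAST i → i=1. Stack: []
LOAD_FAST i → push 1. Stack: [1]
LOAD_CONST → push 3. Stack: [1, 3]
COMPARE_OP bool(<) → 1 vs 3 = True. Stack: [True]
POP_JUMP_IF_FALSE → pop True; no jump. Stack: []
LOAD_FAST_LOAD_FAST w,w → push 9,9. Stack: [9, 9]
BINARY_OP * → 9 * 9 = 81. Stack: [81]
STORE_FAST w → w=81. Stack: []
LOAD_FAST i → push 1. Stack: [1]
LOAD_CONST → push 1. Stack: [1, 1]
BINARY_OP + → 1 + 1 = 2. Stack: [2]
STORE_FAST i → i=2. Stack: []
LOAD_FAST i → push 2. Stack: [2]
LOAD_CONST → push 3. Stack: [2, 3]
COMPARE_OP bool(<) → 2 vs 3 = True. Stack: [True]
POP_JUMP_IF_FALSE → pop True; no jump. Stack: []
LOAD_FAST_LOAD_FAST w,w → push 81,81. Stack: [81, 81]
BINARY_OP * → 81 * 81 = 6561. Stack: [6561]
STORE_FAST w → w=6561. Stack: []
LOAD_FAST i → push 2. Stack: [2]
LOAD_CONST → push 1. Stack: [2, 1]
BINARY_OP + → 2 + 1 = 3. Stack: [3]
STORE_FAST i → i=3. Stack: []
LOAD_FAST i → push 3. Stack: [3]
LOAD_CONST → push 3. Stack: [3, 3]
COMPARE_OP bool(<) → 3 vs 3 = False. Stack: [False]
POP_JUMP_IF_FALSE → pop False; jump. Stack: []
LOAD_FAST w → push 6561. Stack: [6561]
RETURN_VALUE → return 6561.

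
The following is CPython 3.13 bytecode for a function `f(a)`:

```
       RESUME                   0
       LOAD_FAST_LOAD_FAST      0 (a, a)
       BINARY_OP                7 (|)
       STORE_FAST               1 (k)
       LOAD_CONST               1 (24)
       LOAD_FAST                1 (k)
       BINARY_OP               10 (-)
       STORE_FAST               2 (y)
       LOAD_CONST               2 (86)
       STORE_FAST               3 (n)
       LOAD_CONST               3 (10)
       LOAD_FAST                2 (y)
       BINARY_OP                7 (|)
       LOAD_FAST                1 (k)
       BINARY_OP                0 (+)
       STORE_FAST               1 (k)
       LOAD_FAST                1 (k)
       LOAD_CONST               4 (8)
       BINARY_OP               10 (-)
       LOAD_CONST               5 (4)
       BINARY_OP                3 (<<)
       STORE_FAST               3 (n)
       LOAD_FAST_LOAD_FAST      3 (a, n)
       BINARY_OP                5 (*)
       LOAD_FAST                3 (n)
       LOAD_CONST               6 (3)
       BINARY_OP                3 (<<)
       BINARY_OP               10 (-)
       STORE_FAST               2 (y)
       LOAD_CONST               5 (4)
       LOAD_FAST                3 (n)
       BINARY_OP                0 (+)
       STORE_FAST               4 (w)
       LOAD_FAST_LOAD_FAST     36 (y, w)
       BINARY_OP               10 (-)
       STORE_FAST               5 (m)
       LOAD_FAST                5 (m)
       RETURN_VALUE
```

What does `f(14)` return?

1276

LOAD_FAST_LOAD_FAST a,a → push 14,14. Stack: [14, 14]
BINARY_OP | → 14 | 14 = 14. Stack: [14]
STORE_FAST k → k=14. Stack: []
LOAD_CONST → push 24. Stack: [24]
LOAD_FAST k → push 14. Stack: [24, 14]
BINARY_OP - → 24 - 14 = 10. Stack: [10]
STORE_FAST y → y=10. Stack: []
LOAD_CONST → push 86. Stack: [86]
STORE_FAST n → n=86. Stack: []
LOAD_CONST → push 10. Stack: [10]
LOAD_FAST y → push 10. Stack: [10, 10]
BINARY_OP | → 10 | 10 = 10. Stack: [10]
LOAD_FAST k → push 14. Stack: [10, 14]
BINARY_OP + → 10 + 14 = 24. Stack: [24]
STORE_FAST k → k=24. Stack: []
LOAD_FAST k → push 24. Stack: [24]
LOAD_CONST → push 8. Stack: [24, 8]
BINARY_OP - → 24 - 8 = 16. Stack: [16]
LOAD_CONST → push 4. Stack: [16, 4]
BINARY_OP << → 16 << 4 = 256. Stack: [256]
STORE_FAST n → n=256. Stack: []
LOAD_FAST_LOAD_FAST a,n → push 14,256. Stack: [14, 256]
BINARY_OP * → 14 * 256 = 3584. Stack: [3584]
LOAD_FAST n → push 256. Stack: [3584, 256]
LOAD_CONST → push 3. Stack: [3584, 256, 3]
BINARY_OP << → 256 << 3 = 2048. Stack: [3584, 2048]
BINARY_OP - → 3584 - 2048 = 1536. Stack: [1536]
STORE_FAST y → y=1536. Stack: []
LOAD_CONST → push 4. Stack: [4]
LOAD_FAST n → push 256. Stack: [4, 256]
BINARY_OP + → 4 + 256 = 260. Stack: [260]
STORE_FAST w → w=260. Stack: []
LOAD_FAST_LOAD_FAST y,w → push 1536,260. Stack: [1536, 260]
BINARY_OP - → 1536 - 260 = 1276. Stack: [1276]
STORE_FAST m → m=1276. Stack: []
LOAD_FAST m → push 1276. Stack: [1276]
RETURN_VALUE → return 1276.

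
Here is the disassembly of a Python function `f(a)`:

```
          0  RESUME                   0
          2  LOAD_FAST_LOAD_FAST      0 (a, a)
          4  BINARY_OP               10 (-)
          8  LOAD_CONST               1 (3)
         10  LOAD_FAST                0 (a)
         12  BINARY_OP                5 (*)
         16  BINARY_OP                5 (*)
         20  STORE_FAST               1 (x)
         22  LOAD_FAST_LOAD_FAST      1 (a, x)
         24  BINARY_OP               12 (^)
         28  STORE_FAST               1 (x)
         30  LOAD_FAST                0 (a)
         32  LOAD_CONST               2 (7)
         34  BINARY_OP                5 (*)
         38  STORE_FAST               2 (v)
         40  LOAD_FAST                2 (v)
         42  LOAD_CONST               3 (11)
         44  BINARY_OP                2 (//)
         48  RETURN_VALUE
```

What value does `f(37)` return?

23

LOAD_FAST_LOAD_FAST a,a → push 37,37. Stack: [37, 37]
BINARY_OP - → 37 - 37 = 0. Stack: [0]
LOAD_CONST → push 3. Stack: [0, 3]
LOAD_FAST a → push 37. Stack: [0, 3, 37]
BINARY_OP * → 3 * 37 = 111. Stack: [0, 111]
BINARY_OP * → 0 * 111 = 0. Stack: [0]
STORE_FAST x → x=0. Stack: []
LOAD_FAST_LOAD_FAST a,x → push 37,0. Stack: [37, 0]
BINARY_OP ^ → 37 ^ 0 = 37. Stack: [37]
STORE_FAST x → x=37. Stack: []
LOAD_FAST a → push 37. Stack: [37]
LOAD_CONST → push 7. Stack: [37, 7]
BINARY_OP * → 37 * 7 = 259. Stack: [259]
STORE_FAST v → v=259. Stack: []
LOAD_FAST v → push 259. Stack: [259]
LOAD_CONST → push 11. Stack: [259, 11]
BINARY_OP // → 259 // 11 = 23. Stack: [23]
RETURN_VALUE → return 23.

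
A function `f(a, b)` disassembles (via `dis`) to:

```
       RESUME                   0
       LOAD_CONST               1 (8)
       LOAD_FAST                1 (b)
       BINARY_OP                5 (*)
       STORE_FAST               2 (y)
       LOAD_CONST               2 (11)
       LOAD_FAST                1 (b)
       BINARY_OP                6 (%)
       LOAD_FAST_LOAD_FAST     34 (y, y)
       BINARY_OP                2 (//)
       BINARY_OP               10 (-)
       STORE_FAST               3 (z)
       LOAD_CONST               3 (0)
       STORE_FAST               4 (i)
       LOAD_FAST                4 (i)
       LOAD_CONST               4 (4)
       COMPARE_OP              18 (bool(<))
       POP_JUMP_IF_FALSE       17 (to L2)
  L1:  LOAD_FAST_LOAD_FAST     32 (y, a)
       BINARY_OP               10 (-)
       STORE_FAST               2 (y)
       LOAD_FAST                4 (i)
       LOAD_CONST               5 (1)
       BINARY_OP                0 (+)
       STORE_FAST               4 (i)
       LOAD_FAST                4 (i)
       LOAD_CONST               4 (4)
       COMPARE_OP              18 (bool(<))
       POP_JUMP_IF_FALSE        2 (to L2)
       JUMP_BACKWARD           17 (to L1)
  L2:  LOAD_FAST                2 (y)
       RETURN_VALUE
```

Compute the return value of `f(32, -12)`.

LOAD_CONST → push 8. Stack: [8]
LOAD_FAST b → push -12. Stack: [8, -12]
BINARY_OP * → 8 * -12 = -96. Stack: [-96]
STORE_FAST y → y=-96. Stack: []
LOAD_CONST → push 11. Stack: [11]
LOAD_FAST b → push -12. Stack: [11, -12]
BINARY_OP % → 11 % -12 = -1. Stack: [-1]
LOAD_FAST_LOAD_FAST y,y → push -96,-96. Stack: [-1, -96, -96]
BINARY_OP // → -96 // -96 = 1. Stack: [-1, 1]
BINARY_OP - → -1 - 1 = -2. Stack: [-2]
STORE_FAST z → z=-2. Stack: []
LOAD_CONST → push 0. Stack: [0]
STORE_FAST i → i=0. Stack: []
LOAD_FAST i → push 0. Stack: [0]
LOAD_CONST → push 4. Stack: [0, 4]
COMPARE_OP bool(<) → 0 vs 4 = True. Stack: [True]
POP_JUMP_IF_FALSE → pop True; no jump. Stack: []
LOAD_FAST_LOAD_FAST y,a → push -96,32. Stack: [-96, 32]
BINARY_OP - → -96 - 32 = -128. Stack: [-128]
STORE_FAST y → y=-128. Stack: []
LOAD_FAST i → push 0. Stack: [0]
LOAD_CONST → push 1. Stack: [0, 1]
BINARY_OP + → 0 + 1 = 1. Stack: [1]
STORE_FAST i → i=1. Stack: []
LOAD_FAST i → push 1. Stack: [1]
LOAD_CONST → push 4. Stack: [1, 4]
COMPARE_OP bool(<) → 1 vs 4 = True. Stack: [True]
POP_JUMP_IF_FALSE → pop True; no jump. Stack: []
LOAD_FAST_LOAD_FAST y,a → push -128,32. Stack: [-128, 32]
BINARY_OP - → -128 - 32 = -160. Stack: [-160]
STORE_FAST y → y=-160. Stack: []
LOAD_FAST i → push 1. Stack: [1]
LOAD_CONST → push 1. Stack: [1, 1]
BINARY_OP + → 1 + 1 = 2. Stack: [2]
STORE_FAST i → i=2. Stack: []
LOAD_FAST i → push 2. Stack: [2]
LOAD_CONST → push 4. Stack: [2, 4]
COMPARE_OP bool(<) → 2 vs 4 = True. Stack: [True]
POP_JUMP_IF_FALSE → pop True; no jump. Stack: []
LOAD_FAST_LOAD_FAST y,a → push -160,32. Stack: [-160, 32]
BINARY_OP - → -160 - 32 = -192. Stack: [-192]
STORE_FAST y → y=-192. Stack: []
LOAD_FAST i → push 2. Stack: [2]
LOAD_CONST → push 1. Stack: [2, 1]
BINARY_OP + → 2 + 1 = 3. Stack: [3]
STORE_FAST i → i=3. Stack: []
LOAD_FAST i → push 3. Stack: [3]
LOAD_CONST → push 4. Stack: [3, 4]
COMPARE_OP bool(<) → 3 vs 4 = True. Stack: [True]
POP_JUMP_IF_FALSE → pop True; no jump. Stack: []
LOAD_FAST_LOAD_FAST y,a → push -192,32. Stack: [-192, 32]
BINARY_OP - → -192 - 32 = -224. Stack: [-224]
STORE_FAST y → y=-224. Stack: []
LOAD_FAST i → push 3. Stack: [3]
LOAD_CONST → push 1. Stack: [3, 1]
BINARY_OP + → 3 + 1 = 4. Stack: [4]
STORE_FAST i → i=4. Stack: []
LOAD_FAST i → push 4. Stack: [4]
LOAD_CONST → push 4. Stack: [4, 4]
COMPARE_OP bool(<) → 4 vs 4 = False. Stack: [False]
POP_JUMP_IF_FALSE → pop False; jump. Stack: []
LOAD_FAST y → push -224. Stack: [-224]
RETURN_VALUE → return -224.

-224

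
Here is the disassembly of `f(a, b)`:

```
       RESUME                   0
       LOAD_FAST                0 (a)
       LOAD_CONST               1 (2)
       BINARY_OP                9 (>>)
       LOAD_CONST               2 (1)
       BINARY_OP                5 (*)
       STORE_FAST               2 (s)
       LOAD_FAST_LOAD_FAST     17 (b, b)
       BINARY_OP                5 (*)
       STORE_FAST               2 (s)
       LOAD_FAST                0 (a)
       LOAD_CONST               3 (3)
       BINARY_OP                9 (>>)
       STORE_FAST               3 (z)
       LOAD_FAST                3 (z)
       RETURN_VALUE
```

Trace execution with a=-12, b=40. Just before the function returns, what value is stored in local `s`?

1600

LOAD_FAST a → push -12. Stack: [-12]
LOAD_CONST → push 2. Stack: [-12, 2]
BINARY_OP >> → -12 >> 2 = -3. Stack: [-3]
LOAD_CONST → push 1. Stack: [-3, 1]
BINARY_OP * → -3 * 1 = -3. Stack: [-3]
STORE_FAST s → s=-3. Stack: []
LOAD_FAST_LOAD_FAST b,b → push 40,40. Stack: [40, 40]
BINARY_OP * → 40 * 40 = 1600. Stack: [1600]
STORE_FAST s → s=1600. Stack: []
LOAD_FAST a → push -12. Stack: [-12]
LOAD_CONST → push 3. Stack: [-12, 3]
BINARY_OP >> → -12 >> 3 = -2. Stack: [-2]
STORE_FAST z → z=-2. Stack: []
LOAD_FAST z → push -2. Stack: [-2]
RETURN_VALUE → return -2.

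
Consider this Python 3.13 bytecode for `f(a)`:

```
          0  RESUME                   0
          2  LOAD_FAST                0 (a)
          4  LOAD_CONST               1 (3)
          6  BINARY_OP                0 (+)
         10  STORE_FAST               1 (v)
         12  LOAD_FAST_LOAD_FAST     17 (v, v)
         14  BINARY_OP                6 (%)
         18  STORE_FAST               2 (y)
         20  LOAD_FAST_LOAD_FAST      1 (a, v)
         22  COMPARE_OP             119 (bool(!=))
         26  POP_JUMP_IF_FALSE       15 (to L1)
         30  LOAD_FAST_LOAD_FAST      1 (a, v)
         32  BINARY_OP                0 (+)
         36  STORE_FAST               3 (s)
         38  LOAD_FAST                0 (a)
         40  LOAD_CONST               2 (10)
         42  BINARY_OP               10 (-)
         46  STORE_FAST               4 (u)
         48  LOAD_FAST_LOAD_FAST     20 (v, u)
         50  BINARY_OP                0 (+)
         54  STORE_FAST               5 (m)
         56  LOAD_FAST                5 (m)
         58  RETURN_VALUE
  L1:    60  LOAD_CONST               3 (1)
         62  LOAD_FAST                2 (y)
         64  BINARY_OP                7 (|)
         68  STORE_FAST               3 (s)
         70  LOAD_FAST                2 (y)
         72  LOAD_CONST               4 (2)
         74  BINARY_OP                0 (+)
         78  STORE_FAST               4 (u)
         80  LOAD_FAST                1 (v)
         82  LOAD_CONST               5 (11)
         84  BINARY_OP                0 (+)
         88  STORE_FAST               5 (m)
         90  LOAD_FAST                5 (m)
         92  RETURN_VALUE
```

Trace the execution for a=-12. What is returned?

LOAD_FAST a → push -12. Stack: [-12]
LOAD_CONST → push 3. Stack: [-12, 3]
BINARY_OP + → -12 + 3 = -9. Stack: [-9]
STORE_FAST v → v=-9. Stack: []
LOAD_FAST_LOAD_FAST v,v → push -9,-9. Stack: [-9, -9]
BINARY_OP % → -9 % -9 = 0. Stack: [0]
STORE_FAST y → y=0. Stack: []
LOAD_FAST_LOAD_FAST a,v → push -12,-9. Stack: [-12, -9]
COMPARE_OP bool(!=) → -12 vs -9 = True. Stack: [True]
POP_JUMP_IF_FALSE → pop True; no jump. Stack: []
LOAD_FAST_LOAD_FAST a,v → push -12,-9. Stack: [-12, -9]
BINARY_OP + → -12 + -9 = -21. Stack: [-21]
STORE_FAST s → s=-21. Stack: []
LOAD_FAST a → push -12. Stack: [-12]
LOAD_CONST → push 10. Stack: [-12, 10]
BINARY_OP - → -12 - 10 = -22. Stack: [-22]
STORE_FAST u → u=-22. Stack: []
LOAD_FAST_LOAD_FAST v,u → push -9,-22. Stack: [-9, -22]
BINARY_OP + → -9 + -22 = -31. Stack: [-31]
STORE_FAST m → m=-31. Stack: []
LOAD_FAST m → push -31. Stack: [-31]
RETURN_VALUE → return -31.

-31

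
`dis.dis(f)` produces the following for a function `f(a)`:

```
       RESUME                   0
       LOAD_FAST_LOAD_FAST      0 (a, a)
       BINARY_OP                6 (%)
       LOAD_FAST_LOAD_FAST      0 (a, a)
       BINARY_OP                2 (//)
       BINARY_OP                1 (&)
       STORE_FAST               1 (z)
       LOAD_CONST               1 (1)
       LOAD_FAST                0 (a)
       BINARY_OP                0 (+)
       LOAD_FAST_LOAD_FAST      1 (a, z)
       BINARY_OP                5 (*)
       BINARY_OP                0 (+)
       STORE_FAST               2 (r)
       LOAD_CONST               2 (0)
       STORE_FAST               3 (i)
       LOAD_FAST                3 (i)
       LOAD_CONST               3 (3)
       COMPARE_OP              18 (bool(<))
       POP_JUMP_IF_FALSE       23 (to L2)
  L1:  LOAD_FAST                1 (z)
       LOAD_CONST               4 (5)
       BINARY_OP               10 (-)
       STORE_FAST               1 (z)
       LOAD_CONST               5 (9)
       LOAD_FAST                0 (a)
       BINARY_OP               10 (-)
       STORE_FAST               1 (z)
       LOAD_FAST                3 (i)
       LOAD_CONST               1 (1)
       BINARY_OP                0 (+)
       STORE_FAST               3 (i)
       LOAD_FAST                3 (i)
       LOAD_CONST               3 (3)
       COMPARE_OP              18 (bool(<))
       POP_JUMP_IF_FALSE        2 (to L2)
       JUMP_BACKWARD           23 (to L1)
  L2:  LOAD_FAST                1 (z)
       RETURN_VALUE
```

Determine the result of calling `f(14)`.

-5

LOAD_FAST_LOAD_FAST a,a → push 14,14
BINARY_OP % → 14 % 14 = 0
LOAD_FAST_LOAD_FAST a,a → push 14,14
BINARY_OP // → 14 // 14 = 1
BINARY_OP & → 0 & 1 = 0
STORE_FAST z → z=0
LOAD_CONST → push 1
LOAD_FAST a → push 14
BINARY_OP + → 1 + 14 = 15
LOAD_FAST_LOAD_FAST a,z → push 14,0
BINARY_OP * → 14 * 0 = 0
BINARY_OP + → 15 + 0 = 15
STORE_FAST r → r=15
LOAD_CONST → push 0
STORE_FAST i → i=0
LOAD_FAST i → push 0
LOAD_CONST → push 3
COMPARE_OP bool(<) → 0 vs 3 = True
POP_JUMP_IF_FALSE → pop True; no jump
LOAD_FAST z → push 0
LOAD_CONST → push 5
BINARY_OP - → 0 - 5 = -5
STORE_FAST z → z=-5
LOAD_CONST → push 9
LOAD_FAST a → push 14
BINARY_OP - → 9 - 14 = -5
STORE_FAST z → z=-5
LOAD_FAST i → push 0
LOAD_CONST → push 1
BINARY_OP + → 0 + 1 = 1
STORE_FAST i → i=1
LOAD_FAST i → push 1
LOAD_CONST → push 3
COMPARE_OP bool(<) → 1 vs 3 = True
POP_JUMP_IF_FALSE → pop True; no jump
LOAD_FAST z → push -5
LOAD_CONST → push 5
BINARY_OP - → -5 - 5 = -10
STORE_FAST z → z=-10
LOAD_CONST → push 9
LOAD_FAST a → push 14
BINARY_OP - → 9 - 14 = -5
STORE_FAST z → z=-5
LOAD_FAST i → push 1
LOAD_CONST → push 1
BINARY_OP + → 1 + 1 = 2
STORE_FAST i → i=2
LOAD_FAST i → push 2
LOAD_CONST → push 3
COMPARE_OP bool(<) → 2 vs 3 = True
POP_JUMP_IF_FALSE → pop True; no jump
LOAD_FAST z → push -5
LOAD_CONST → push 5
BINARY_OP - → -5 - 5 = -10
STORE_FAST z → z=-10
LOAD_CONST → push 9
LOAD_FAST a → push 14
BINARY_OP - → 9 - 14 = -5
STORE_FAST z → z=-5
LOAD_FAST i → push 2
LOAD_CONST → push 1
BINARY_OP + → 2 + 1 = 3
STORE_FAST i → i=3
LOAD_FAST i → push 3
LOAD_CONST → push 3
COMPARE_OP bool(<) → 3 vs 3 = False
POP_JUMP_IF_FALSE → pop False; jump
LOAD_FAST z → push -5
RETURN_VALUE → return -5.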